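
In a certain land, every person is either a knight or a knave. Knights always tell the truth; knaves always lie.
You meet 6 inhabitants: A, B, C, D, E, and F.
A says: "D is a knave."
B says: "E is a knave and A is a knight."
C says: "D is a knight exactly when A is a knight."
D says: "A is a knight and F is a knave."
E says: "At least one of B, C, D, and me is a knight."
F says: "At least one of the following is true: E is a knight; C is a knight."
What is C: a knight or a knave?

C is a knave.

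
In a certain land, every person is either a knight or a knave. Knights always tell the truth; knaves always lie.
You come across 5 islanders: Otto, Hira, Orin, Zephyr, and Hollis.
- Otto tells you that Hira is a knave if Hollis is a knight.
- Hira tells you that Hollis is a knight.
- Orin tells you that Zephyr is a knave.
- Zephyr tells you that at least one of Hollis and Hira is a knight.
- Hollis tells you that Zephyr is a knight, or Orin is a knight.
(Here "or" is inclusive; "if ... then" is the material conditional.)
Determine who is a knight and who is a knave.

As a knave, Otto's statement "Hira is a knave if Hollis is a knight" should be False; it is.
Hira is a knight, so "Hollis is a knight" must be True — and it is.
Since Orin is a knave, "Zephyr is a knave" needs to be False, which holds.
Zephyr (knight): "at least one of Hollis and Hira is a knight" — True. ✓
Hollis is a knight; "Zephyr is a knight, or Orin is a knight" is True, as required.

Otto is a knave, Hira is a knight, Orin is a knave, Zephyr is a knight, and Hollis is a knight.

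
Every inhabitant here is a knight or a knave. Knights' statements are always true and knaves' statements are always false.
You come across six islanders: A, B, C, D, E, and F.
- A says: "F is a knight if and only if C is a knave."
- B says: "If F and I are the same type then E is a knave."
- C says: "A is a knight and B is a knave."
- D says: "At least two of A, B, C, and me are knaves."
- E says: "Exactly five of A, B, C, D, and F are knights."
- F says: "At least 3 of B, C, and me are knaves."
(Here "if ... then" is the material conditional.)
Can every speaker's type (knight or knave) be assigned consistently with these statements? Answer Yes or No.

One consistent assignment: A=knave, B=knight, C=knave, D=knight, E=knave, F=knave.

Yes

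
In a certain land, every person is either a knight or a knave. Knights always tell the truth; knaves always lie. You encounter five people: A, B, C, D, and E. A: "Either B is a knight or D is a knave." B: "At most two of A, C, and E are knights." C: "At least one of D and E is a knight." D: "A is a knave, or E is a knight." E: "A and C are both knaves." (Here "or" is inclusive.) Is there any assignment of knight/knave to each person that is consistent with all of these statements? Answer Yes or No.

Yes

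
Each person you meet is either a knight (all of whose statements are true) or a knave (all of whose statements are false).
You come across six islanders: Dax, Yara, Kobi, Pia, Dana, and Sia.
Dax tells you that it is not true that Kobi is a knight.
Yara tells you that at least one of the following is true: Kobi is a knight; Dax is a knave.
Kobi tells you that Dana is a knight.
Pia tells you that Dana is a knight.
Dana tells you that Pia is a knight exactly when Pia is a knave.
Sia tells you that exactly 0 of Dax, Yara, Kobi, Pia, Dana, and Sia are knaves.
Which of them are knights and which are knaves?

Knights: Dax. Knaves: Yara, Kobi, Pia, Dana, and Sia.

Dax is a knight, so "it is not true that Kobi is a knight" must be True — and it is.
Yara is a knave, so "at least one of the following is true: Kobi is a knight; Dax is a knave" must be false — and it is.
Kobi (knave): "Dana is a knight" — false. ✓
Pia is a knave; "Dana is a knight" is false, as required.
Dana is a knave, so "Pia is a knight exactly when Pia is a knave" must be false — and it is.
Sia is a knave, and the claim "exactly 0 of Dax, Yara, Kobi, Pia, Dana, and Sia are knaves" is indeed false.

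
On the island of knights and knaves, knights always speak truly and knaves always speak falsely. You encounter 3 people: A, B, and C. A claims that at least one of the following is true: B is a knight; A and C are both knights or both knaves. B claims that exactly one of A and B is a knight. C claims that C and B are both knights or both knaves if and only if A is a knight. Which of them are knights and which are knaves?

A is a knave; "at least one of the following is true: B is a knight; A and C are both knights or both knaves" is false, as required.
B is a knave, and the claim "exactly one of A and B is a knight" is indeed false.
C is a knight, and the claim "C and B are both knights or both knaves if and only if A is a knight" is indeed true.

Knights: C. Knaves: A and B.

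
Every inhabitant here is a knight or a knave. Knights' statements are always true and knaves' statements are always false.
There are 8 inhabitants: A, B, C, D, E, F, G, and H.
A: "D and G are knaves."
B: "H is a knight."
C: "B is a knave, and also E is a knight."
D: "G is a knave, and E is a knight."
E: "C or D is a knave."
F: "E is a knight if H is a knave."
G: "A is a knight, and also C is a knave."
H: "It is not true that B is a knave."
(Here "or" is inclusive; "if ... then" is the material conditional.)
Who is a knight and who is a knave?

A is a knave, B is a knight, C is a knave, D is a knight, E is a knight, F is a knight, G is a knave, and H is a knight.

A is a knave, and the claim "D and G are knaves" is indeed False.
B is a knight, and the claim "H is a knight" is indeed True.
C is a knave; "B is a knave, and also E is a knight" is False, as required.
D is a knight, and the claim "G is a knave, and E is a knight" is indeed True.
E (knight): "C or D is a knave" — True. ✓
F is a knight; "E is a knight if H is a knave" is True, as required.
G (knave): "A is a knight, and also C is a knave" — False. ✓
H (knight): "it is not true that B is a knave" — True. ✓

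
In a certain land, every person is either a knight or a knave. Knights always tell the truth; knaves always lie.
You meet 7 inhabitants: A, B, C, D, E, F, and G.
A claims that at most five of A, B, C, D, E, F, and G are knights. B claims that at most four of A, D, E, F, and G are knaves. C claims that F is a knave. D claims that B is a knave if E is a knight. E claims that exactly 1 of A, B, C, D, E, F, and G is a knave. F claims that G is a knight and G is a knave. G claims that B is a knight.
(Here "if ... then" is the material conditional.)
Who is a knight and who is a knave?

A is a knight, B is a knight, C is a knight, D is a knight, E is a knave, F is a knave, and G is a knight.

A is a knight, and the claim "at most five of A, B, C, D, E, F, and G are knights" is indeed true.
B is a knight, and the claim "at most four of A, D, E, F, and G are knaves" is indeed true.
C is a knight, so "F is a knave" must be true — and it is.
Since D is a knight, "B is a knave if E is a knight" needs to be true, which holds.
Since E is a knave, "exactly 1 of A, B, C, D, E, F, and G is a knave" needs to be False, which holds.
F (knave): "G is a knight and G is a knave" — False. ✓
G is a knight, and the claim "B is a knight" is indeed true.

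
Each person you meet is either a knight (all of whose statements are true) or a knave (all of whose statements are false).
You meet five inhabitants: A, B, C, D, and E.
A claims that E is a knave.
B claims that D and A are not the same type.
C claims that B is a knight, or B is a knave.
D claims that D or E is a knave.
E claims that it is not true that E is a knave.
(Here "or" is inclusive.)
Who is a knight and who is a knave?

A is a knight, B is a knave, C is a knight, D is a knight, and E is a knave.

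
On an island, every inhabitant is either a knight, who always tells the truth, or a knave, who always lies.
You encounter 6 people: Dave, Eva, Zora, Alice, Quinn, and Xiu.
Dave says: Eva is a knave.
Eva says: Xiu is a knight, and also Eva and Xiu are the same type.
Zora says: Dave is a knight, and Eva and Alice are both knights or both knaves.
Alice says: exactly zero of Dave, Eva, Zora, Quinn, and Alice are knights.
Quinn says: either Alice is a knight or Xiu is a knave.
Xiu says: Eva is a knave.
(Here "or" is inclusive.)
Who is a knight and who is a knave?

Dave is a knight, Eva is a knave, Zora is a knight, Alice is a knave, Quinn is a knave, and Xiu is a knight.

Dave is a knight; "Eva is a knave" is True, as required.
Eva (knave): "Xiu is a knight, and also Eva and Xiu are the same type" — false. ✓
Zora is a knight, and the claim "Dave is a knight, and Eva and Alice are both knights or both knaves" is indeed True.
Alice is a knave, so "exactly zero of Dave, Eva, Zora, Quinn, and Alice are knights" must be false — and it is.
Since Quinn is a knave, "either Alice is a knight or Xiu is a knave" needs to be false, which holds.
Xiu is a knight, so "Eva is a knave" must be True — and it is.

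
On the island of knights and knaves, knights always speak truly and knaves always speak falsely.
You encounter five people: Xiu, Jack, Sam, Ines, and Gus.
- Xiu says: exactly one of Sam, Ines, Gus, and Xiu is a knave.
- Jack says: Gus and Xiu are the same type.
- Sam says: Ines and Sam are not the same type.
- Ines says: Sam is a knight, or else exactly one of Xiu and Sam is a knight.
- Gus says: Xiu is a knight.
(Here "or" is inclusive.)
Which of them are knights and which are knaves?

Knights: Jack. Knaves: Xiu, Sam, Ines, and Gus.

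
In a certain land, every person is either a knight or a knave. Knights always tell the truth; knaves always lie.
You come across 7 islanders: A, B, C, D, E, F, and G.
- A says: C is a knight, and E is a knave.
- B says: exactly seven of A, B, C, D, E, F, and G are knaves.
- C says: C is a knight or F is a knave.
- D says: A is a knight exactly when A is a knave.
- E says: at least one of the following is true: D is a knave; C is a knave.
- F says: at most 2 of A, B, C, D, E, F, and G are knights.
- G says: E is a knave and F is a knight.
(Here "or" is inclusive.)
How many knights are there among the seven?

2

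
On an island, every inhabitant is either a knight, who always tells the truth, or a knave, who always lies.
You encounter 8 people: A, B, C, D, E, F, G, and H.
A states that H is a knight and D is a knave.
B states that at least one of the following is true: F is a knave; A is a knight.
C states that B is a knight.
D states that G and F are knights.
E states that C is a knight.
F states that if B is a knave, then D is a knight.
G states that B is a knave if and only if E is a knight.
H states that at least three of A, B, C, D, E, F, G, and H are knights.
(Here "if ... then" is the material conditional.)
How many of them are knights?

6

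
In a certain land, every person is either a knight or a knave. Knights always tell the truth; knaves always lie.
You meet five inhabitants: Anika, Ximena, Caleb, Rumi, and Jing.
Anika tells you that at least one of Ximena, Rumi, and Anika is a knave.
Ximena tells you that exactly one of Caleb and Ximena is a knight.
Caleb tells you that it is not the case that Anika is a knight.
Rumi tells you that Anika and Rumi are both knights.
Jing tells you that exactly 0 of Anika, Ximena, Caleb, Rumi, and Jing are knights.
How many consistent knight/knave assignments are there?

3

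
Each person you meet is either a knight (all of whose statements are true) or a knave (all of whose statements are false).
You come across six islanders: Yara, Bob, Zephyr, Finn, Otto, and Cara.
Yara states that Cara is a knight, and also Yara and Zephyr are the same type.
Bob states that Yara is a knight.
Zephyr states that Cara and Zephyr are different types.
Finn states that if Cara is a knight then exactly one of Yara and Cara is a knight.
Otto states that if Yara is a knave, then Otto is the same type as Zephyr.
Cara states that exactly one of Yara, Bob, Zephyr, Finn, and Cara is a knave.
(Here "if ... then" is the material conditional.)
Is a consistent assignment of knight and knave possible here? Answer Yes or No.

Yes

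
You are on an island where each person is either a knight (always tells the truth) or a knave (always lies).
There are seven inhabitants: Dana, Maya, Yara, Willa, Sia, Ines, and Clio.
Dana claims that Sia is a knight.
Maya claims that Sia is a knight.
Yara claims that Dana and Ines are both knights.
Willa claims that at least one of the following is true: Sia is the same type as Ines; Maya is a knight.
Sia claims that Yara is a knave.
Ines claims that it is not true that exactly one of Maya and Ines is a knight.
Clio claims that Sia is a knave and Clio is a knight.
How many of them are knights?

The unique consistent assignment is Dana=knight, Maya=knight, Yara=knave, Willa=knight, Sia=knight, Ines=knave, Clio=knave.
That has 4 knights.

4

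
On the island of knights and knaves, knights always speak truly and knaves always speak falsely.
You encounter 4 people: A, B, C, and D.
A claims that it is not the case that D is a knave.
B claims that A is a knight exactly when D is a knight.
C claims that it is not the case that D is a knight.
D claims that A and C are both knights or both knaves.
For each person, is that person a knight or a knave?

Knights: B and C. Knaves: A and D.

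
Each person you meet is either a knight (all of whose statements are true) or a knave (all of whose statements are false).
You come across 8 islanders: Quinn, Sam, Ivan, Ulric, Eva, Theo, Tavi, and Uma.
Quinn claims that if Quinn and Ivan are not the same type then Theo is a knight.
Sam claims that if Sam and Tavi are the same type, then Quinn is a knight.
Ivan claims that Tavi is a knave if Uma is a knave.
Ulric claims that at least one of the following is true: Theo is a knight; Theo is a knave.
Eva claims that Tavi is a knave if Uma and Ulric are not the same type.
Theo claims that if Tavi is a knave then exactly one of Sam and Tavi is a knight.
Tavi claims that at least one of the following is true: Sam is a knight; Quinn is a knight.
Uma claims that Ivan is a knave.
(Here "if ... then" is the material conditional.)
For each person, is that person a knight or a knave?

Quinn is a knave; "if Quinn and Ivan are not the same type then Theo is a knight" is false, as required.
Sam (knave): "if Sam and Tavi are the same type, then Quinn is a knight" — false. ✓
Ivan is a knight; "Tavi is a knave if Uma is a knave" is true, as required.
Ulric (knight): "at least one of the following is true: Theo is a knight; Theo is a knave" — true. ✓
Eva is a knight, and the claim "Tavi is a knave if Uma and Ulric are not the same type" is indeed true.
As a knave, Theo's statement "if Tavi is a knave then exactly one of Sam and Tavi is a knight" should be false; it is.
Tavi is a knave, and the claim "at least one of the following is true: Sam is a knight; Quinn is a knight" is indeed false.
As a knave, Uma's statement "Ivan is a knave" should be false; it is.

Quinn is a knave, Sam is a knave, Ivan is a knight, Ulric is a knight, Eva is a knight, Theo is a knave, Tavi is a knave, and Uma is a knave.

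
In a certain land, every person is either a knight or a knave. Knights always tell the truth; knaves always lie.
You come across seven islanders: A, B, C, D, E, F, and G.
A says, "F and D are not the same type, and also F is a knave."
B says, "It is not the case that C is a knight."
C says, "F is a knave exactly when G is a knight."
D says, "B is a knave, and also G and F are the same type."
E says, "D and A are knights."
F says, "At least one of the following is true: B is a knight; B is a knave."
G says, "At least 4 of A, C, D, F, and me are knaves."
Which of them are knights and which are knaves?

A is a knave, B is a knave, C is a knight, D is a knave, E is a knave, F is a knight, and G is a knave.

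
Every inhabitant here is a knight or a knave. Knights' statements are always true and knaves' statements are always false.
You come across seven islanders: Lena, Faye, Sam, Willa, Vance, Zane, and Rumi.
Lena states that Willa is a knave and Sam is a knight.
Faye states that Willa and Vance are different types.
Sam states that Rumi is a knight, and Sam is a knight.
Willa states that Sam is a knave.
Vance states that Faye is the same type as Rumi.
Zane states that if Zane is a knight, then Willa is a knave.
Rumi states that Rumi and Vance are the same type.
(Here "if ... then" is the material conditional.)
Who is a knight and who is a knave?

Since Lena is a knight, "Willa is a knave and Sam is a knight" needs to be True, which holds.
As a knight, Faye's statement "Willa and Vance are different types" should be True; it is.
Since Sam is a knight, "Rumi is a knight, and Sam is a knight" needs to be True, which holds.
Willa is a knave, and the claim "Sam is a knave" is indeed False.
Vance is a knight; "Faye is the same type as Rumi" is True, as required.
Since Zane is a knight, "if Zane is a knight, then Willa is a knave" needs to be True, which holds.
Rumi is a knight; "Rumi and Vance are the same type" is True, as required.

Lena is a knight, Faye is a knight, Sam is a knight, Willa is a knave, Vance is a knight, Zane is a knight, and Rumi is a knight.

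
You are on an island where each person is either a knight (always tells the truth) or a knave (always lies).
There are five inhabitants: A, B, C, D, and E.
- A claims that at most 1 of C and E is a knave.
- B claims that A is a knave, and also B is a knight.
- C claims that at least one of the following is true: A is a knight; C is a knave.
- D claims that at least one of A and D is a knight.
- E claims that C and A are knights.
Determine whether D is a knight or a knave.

D is a knight.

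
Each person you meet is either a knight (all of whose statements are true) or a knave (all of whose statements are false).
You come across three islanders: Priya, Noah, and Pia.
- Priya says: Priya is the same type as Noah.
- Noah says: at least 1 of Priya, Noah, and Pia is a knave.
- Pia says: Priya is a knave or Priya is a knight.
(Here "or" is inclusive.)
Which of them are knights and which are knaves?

Knights: Noah and Pia. Knaves: Priya.

Suppose Priya is a knight. Then Priya's statement "Priya is the same type as Noah" would have to be true. Checking the 4 ways to assign the others, none is consistent with every speaker.
(For instance, with Noah=knight, Pia=knight, Noah's claim "at least 1 of Priya, Noah, and Pia is a knave" comes out false where it would need to be true.)
So Priya must be a knave, making "Priya is the same type as Noah" false. Taking Priya=knave, Noah=knight, Pia=knight, each remaining statement checks out:
  Noah (knight): "at least 1 of Priya, Noah, and Pia is a knave" — true. ✓
  Pia (knight): "Priya is a knave or Priya is a knight" — true. ✓
This is the unique consistent assignment.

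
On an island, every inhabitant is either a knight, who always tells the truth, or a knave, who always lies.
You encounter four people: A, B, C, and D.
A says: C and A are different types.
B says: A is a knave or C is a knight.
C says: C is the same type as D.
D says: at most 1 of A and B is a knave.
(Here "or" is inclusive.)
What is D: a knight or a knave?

D is a knight.

Consistent assignments: {A=knight, B=knave, C=knave, D=knight}; {A=knave, B=knight, C=knave, D=knight}
In every consistent assignment, D is a knight.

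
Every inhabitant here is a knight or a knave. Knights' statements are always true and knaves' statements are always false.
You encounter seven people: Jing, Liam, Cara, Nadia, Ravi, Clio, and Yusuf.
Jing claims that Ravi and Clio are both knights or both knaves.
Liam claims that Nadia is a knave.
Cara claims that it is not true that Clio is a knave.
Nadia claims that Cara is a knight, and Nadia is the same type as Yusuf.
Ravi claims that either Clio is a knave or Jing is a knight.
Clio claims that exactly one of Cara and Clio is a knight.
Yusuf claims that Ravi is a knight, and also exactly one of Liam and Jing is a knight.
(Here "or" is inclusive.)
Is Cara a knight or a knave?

Cara is a knave.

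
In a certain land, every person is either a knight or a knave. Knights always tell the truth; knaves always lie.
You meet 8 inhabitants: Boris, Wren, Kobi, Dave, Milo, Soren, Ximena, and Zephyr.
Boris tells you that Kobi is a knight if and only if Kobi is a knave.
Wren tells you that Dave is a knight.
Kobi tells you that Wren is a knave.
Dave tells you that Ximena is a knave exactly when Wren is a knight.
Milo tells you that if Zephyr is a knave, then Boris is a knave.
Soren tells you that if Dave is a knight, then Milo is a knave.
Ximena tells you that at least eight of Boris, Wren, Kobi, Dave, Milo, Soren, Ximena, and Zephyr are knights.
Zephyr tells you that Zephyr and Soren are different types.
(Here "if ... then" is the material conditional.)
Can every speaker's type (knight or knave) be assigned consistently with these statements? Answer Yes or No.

Yes

One consistent assignment: Boris=knave, Wren=knight, Kobi=knave, Dave=knight, Milo=knight, Soren=knave, Ximena=knave, Zephyr=knight.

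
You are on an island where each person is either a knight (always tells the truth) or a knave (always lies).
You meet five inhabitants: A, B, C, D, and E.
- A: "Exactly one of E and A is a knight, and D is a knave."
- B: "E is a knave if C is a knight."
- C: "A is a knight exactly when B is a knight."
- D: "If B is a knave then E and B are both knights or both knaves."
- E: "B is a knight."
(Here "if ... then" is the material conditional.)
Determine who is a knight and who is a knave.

Knights: B, D, and E. Knaves: A and C.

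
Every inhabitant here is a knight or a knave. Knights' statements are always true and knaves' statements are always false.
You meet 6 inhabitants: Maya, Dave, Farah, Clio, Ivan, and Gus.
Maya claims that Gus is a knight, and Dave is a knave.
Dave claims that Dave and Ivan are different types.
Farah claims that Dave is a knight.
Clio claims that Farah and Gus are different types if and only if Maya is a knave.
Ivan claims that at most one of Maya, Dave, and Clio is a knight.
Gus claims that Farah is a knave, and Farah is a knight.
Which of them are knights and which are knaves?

Maya is a knave, Dave is a knight, Farah is a knight, Clio is a knight, Ivan is a knave, and Gus is a knave.

Maya is a knave, and the claim "Gus is a knight, and Dave is a knave" is indeed False.
Dave is a knight; "Dave and Ivan are different types" is true, as required.
Farah (knight): "Dave is a knight" — true. ✓
Clio is a knight; "Farah and Gus are different types if and only if Maya is a knave" is true, as required.
Ivan is a knave, and the claim "at most one of Maya, Dave, and Clio is a knight" is indeed False.
Since Gus is a knave, "Farah is a knave, and Farah is a knight" needs to be False, which holds.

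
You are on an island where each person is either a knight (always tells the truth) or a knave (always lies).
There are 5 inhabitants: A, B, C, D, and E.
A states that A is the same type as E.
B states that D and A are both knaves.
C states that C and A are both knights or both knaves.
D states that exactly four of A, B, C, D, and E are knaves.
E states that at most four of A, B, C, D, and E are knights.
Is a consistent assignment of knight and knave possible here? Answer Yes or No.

One consistent assignment: A=knight, B=knave, C=knight, D=knave, E=knight.

Yes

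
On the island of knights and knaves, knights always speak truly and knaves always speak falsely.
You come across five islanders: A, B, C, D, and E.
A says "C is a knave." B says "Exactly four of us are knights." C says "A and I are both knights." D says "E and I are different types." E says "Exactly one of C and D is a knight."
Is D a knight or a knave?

Consistent assignments: {A=knight, B=knave, C=knave, D=knave, E=knave}
In every consistent assignment, D is a knave.

D is a knave.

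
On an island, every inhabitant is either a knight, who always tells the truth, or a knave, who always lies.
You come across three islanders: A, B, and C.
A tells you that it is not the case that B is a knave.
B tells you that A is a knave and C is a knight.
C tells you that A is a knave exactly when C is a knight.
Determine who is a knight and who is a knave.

As a knave, A's statement "it is not the case that B is a knave" should be false; it is.
B is a knave, and the claim "A is a knave and C is a knight" is indeed false.
C is a knave, and the claim "A is a knave exactly when C is a knight" is indeed false.

Knights: none. Knaves: A, B, and C.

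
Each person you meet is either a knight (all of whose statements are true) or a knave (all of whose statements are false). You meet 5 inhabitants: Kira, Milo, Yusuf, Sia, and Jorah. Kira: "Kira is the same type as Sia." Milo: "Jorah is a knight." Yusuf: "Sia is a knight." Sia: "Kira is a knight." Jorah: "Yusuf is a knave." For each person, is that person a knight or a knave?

Kira is a knight, Milo is a knave, Yusuf is a knight, Sia is a knight, and Jorah is a knave.

Kira (knight): "Kira is the same type as Sia" — true. ✓
Since Milo is a knave, "Jorah is a knight" needs to be False, which holds.
Yusuf (knight): "Sia is a knight" — true. ✓
As a knight, Sia's statement "Kira is a knight" should be true; it is.
Jorah is a knave, and the claim "Yusuf is a knave" is indeed False.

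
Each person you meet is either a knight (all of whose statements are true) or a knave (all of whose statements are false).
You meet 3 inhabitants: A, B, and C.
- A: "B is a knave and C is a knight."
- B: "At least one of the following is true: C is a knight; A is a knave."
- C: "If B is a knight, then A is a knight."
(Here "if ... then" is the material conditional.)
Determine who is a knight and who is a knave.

Knights: B. Knaves: A and C.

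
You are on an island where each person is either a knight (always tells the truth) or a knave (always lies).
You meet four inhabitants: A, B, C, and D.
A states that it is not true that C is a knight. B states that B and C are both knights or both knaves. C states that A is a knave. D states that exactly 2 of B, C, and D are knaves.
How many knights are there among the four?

2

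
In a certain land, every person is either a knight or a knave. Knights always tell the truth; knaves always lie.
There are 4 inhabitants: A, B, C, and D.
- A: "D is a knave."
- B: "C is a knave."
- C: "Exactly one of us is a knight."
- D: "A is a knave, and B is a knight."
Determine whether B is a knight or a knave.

B is a knight.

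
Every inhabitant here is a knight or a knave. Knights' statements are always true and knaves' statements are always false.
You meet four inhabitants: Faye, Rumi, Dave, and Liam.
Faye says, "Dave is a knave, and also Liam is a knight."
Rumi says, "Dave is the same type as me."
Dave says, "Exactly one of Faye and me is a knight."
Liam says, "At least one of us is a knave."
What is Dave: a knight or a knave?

Dave is a knight.

Consistent assignments: {Faye=knave, Rumi=knight, Dave=knight, Liam=knight}; {Faye=knave, Rumi=knave, Dave=knight, Liam=knight}
In every consistent assignment, Dave is a knight.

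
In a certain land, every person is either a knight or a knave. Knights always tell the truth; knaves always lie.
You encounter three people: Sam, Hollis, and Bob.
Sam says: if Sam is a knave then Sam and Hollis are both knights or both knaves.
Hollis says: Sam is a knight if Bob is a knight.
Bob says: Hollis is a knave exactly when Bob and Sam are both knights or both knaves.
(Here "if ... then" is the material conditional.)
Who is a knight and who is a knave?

Knights: Hollis. Knaves: Sam and Bob.

Sam (knave): "if Sam is a knave then Sam and Hollis are both knights or both knaves" — False. ✓
Hollis is a knight; "Sam is a knight if Bob is a knight" is True, as required.
Bob is a knave, so "Hollis is a knave exactly when Bob and Sam are both knights or both knaves" must be False — and it is.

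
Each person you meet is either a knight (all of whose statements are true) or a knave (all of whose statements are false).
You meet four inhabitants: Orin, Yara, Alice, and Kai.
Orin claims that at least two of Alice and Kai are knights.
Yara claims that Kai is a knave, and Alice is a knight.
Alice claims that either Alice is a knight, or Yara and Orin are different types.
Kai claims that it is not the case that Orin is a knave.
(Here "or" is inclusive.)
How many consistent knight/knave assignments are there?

3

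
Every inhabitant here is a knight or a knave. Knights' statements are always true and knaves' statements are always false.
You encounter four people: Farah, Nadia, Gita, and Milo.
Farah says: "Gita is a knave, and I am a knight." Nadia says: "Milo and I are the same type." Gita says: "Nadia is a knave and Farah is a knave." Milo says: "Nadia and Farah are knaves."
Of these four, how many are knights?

2

The unique consistent assignment is Farah=knave, Nadia=knave, Gita=knight, Milo=knight.
That has 2 knights.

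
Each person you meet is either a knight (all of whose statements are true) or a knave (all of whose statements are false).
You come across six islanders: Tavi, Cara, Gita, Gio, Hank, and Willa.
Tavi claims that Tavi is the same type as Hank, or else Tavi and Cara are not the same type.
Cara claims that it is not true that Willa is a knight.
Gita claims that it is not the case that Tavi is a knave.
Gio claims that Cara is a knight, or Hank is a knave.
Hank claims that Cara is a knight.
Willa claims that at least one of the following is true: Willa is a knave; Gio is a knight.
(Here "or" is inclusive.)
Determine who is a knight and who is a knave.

Tavi is a knight, Cara is a knave, Gita is a knight, Gio is a knight, Hank is a knave, and Willa is a knight.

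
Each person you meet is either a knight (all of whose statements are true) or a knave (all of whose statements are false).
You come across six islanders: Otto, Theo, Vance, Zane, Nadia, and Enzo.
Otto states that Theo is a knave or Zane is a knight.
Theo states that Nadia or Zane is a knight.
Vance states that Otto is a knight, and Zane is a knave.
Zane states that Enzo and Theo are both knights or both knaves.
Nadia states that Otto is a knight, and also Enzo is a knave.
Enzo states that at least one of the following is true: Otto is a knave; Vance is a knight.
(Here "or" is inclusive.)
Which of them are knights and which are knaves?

Since Otto is a knight, "Theo is a knave or Zane is a knight" needs to be true, which holds.
Theo (knave): "Nadia or Zane is a knight" — false. ✓
Vance is a knight, and the claim "Otto is a knight, and Zane is a knave" is indeed true.
Zane is a knave, so "Enzo and Theo are both knights or both knaves" must be false — and it is.
As a knave, Nadia's statement "Otto is a knight, and also Enzo is a knave" should be false; it is.
Enzo is a knight, and the claim "at least one of the following is true: Otto is a knave; Vance is a knight" is indeed true.

Knights: Otto, Vance, and Enzo. Knaves: Theo, Zane, and Nadia.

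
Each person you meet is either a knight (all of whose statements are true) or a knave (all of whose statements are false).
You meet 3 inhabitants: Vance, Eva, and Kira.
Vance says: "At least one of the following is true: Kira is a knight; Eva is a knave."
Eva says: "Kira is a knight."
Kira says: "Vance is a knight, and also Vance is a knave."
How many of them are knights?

The unique consistent assignment is Vance=knight, Eva=knave, Kira=knave.
That has 1 knight.

1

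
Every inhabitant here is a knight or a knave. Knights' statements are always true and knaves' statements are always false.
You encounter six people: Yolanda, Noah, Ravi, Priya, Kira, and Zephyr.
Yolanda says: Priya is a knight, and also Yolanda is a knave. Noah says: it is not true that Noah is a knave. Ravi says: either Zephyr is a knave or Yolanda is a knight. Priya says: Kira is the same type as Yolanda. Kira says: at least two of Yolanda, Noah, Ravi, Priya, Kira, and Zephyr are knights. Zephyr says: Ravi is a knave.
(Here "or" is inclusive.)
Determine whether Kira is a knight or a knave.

Kira is a knight.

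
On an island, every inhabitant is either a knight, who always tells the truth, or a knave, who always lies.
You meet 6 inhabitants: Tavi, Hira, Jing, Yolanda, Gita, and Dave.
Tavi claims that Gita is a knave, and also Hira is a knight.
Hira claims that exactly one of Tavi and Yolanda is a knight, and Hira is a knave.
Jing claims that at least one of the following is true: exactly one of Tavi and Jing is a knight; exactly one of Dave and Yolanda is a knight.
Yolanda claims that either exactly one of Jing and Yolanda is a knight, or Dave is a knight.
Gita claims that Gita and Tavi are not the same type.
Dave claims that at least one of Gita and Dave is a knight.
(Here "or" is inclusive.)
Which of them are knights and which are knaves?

Tavi is a knave, Hira is a knave, Jing is a knave, Yolanda is a knave, Gita is a knave, and Dave is a knave.

Tavi (knave): "Gita is a knave, and also Hira is a knight" — False. ✓
Hira is a knave, and the claim "exactly one of Tavi and Yolanda is a knight, and Hira is a knave" is indeed False.
Jing is a knave; "at least one of the following is true: exactly one of Tavi and Jing is a knight; exactly one of Dave and Yolanda is a knight" is False, as required.
Yolanda is a knave, so "either exactly one of Jing and Yolanda is a knight, or Dave is a knight" must be False — and it is.
Gita is a knave; "Gita and Tavi are not the same type" is False, as required.
Dave is a knave, and the claim "at least one of Gita and Dave is a knight" is indeed False.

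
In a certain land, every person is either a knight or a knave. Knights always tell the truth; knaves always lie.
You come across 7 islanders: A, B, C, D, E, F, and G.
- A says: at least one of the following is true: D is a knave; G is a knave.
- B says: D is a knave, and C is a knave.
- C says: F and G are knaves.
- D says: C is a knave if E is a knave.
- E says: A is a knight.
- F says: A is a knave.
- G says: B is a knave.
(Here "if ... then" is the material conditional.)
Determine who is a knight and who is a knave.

A is a knave, B is a knave, C is a knave, D is a knight, E is a knave, F is a knight, and G is a knight.

Since A is a knave, "at least one of the following is true: D is a knave; G is a knave" needs to be false, which holds.
B is a knave, so "D is a knave, and C is a knave" must be false — and it is.
C is a knave, and the claim "F and G are knaves" is indeed false.
D is a knight; "C is a knave if E is a knave" is true, as required.
E is a knave; "A is a knight" is false, as required.
As a knight, F's statement "A is a knave" should be true; it is.
G is a knight; "B is a knave" is true, as required.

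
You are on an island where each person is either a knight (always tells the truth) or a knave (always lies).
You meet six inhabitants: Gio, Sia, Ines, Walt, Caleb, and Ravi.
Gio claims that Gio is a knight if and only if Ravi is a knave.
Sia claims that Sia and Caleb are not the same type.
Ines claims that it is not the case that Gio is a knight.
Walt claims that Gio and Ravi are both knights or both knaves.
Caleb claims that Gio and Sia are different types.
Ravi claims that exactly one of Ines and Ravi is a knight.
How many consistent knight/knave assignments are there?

1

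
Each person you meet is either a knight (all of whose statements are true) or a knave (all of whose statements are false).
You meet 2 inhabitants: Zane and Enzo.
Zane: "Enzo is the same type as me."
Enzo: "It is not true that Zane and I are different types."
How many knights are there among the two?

The unique consistent assignment is Zane=knight, Enzo=knight.
That has 2 knights.

2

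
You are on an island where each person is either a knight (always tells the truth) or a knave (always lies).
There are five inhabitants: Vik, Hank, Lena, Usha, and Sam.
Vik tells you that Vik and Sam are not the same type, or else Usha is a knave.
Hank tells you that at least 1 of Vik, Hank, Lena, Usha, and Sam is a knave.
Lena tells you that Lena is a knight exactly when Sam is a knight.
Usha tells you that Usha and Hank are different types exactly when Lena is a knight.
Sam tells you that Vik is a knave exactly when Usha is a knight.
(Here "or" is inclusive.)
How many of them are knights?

3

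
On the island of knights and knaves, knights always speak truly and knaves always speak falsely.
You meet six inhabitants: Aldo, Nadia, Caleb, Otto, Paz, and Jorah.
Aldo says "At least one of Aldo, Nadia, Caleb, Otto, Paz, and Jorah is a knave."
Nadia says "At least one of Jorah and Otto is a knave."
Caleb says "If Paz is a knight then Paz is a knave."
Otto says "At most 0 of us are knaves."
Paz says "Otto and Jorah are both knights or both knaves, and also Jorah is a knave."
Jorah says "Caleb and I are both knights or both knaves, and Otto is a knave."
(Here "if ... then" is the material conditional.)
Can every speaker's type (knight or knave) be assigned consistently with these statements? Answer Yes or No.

Yes

One consistent assignment: Aldo=knight, Nadia=knight, Caleb=knight, Otto=knave, Paz=knave, Jorah=knight.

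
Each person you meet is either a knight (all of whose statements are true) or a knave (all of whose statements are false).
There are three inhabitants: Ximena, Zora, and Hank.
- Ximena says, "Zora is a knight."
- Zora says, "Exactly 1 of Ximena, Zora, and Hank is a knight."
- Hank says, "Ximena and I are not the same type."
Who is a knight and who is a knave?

Ximena is a knave, Zora is a knave, and Hank is a knave.

Suppose Ximena is a knight. Then Ximena's statement "Zora is a knight" would have to be true. Checking the 4 ways to assign the others, none is consistent with every speaker.
(For instance, with Zora=knave, Hank=knave, Ximena's claim "Zora is a knight" comes out false where it would need to be true.)
So Ximena must be a knave, making "Zora is a knight" false. Taking Ximena=knave, Zora=knave, Hank=knave, each remaining statement checks out:
  Zora (knave): "exactly 1 of Ximena, Zora, and Hank is a knight" — false. ✓
  Hank (knave): "Ximena and I are not the same type" — false. ✓
This is the unique consistent assignment.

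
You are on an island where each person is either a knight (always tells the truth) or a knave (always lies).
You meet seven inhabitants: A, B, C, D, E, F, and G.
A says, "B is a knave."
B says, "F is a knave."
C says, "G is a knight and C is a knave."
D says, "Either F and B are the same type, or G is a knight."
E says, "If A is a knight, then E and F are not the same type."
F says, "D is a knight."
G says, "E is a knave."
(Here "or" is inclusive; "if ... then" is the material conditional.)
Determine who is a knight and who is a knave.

Knights: B and E. Knaves: A, C, D, F, and G.

A is a knave, so "B is a knave" must be false — and it is.
Since B is a knight, "F is a knave" needs to be true, which holds.
C is a knave, so "G is a knight and C is a knave" must be false — and it is.
D (knave): "either F and B are the same type, or G is a knight" — false. ✓
E is a knight, and the claim "if A is a knight, then E and F are not the same type" is indeed true.
Since F is a knave, "D is a knight" needs to be false, which holds.
As a knave, G's statement "E is a knave" should be false; it is.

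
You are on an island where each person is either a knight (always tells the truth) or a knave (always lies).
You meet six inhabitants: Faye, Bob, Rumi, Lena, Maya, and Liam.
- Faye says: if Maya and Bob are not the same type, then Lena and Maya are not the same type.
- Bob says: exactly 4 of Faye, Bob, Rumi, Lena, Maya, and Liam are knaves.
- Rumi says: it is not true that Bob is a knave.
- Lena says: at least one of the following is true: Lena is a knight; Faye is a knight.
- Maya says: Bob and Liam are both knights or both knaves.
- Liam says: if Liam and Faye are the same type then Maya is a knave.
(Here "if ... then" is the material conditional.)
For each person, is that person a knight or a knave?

Faye is a knight, Bob is a knave, Rumi is a knave, Lena is a knight, Maya is a knave, and Liam is a knight.

Faye is a knight, and the claim "if Maya and Bob are not the same type, then Lena and Maya are not the same type" is indeed True.
Bob is a knave, so "exactly 4 of Faye, Bob, Rumi, Lena, Maya, and Liam are knaves" must be False — and it is.
As a knave, Rumi's statement "it is not true that Bob is a knave" should be False; it is.
Since Lena is a knight, "at least one of the following is true: Lena is a knight; Faye is a knight" needs to be True, which holds.
Maya is a knave, and the claim "Bob and Liam are both knights or both knaves" is indeed False.
Liam (knight): "if Liam and Faye are the same type then Maya is a knave" — True. ✓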